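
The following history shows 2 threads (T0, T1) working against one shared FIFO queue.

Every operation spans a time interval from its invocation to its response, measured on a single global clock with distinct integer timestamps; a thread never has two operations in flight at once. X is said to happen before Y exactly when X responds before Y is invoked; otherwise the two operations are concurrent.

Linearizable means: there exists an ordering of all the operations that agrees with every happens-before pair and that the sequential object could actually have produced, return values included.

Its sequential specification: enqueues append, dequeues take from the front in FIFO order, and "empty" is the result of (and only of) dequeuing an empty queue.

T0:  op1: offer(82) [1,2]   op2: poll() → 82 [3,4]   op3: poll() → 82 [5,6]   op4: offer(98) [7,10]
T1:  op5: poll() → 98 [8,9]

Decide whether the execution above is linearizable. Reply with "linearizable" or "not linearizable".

events 1..5 are fine; event 6 — the response of op3 at time 6 — makes the prefix non-linearizable
exhaustive check: the 3 completed FIFO queue ops admit one real-time order; illegal
take op1, op2, op3: step 3 already fails, because op3 poll() → 82 cannot occur there

not linearizable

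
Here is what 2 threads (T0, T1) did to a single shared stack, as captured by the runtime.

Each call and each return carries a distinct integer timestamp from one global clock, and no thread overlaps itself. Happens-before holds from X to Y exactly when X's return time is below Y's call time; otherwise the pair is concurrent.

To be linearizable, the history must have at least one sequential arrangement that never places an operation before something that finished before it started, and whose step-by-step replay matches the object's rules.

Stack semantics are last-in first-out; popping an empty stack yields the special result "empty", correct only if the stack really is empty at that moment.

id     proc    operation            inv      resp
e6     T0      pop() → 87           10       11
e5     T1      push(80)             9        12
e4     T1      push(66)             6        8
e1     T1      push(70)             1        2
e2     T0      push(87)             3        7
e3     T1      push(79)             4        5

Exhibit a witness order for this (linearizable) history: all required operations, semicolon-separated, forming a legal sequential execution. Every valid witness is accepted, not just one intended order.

e1; e3; e4; e2; e6; e5

after step 1 (e1 push(70)): stack <70>
after step 2 (e3 push(79)): stack <70,79>
after step 3 (e4 push(66)): stack <70,79,66>
after step 4 (e2 push(87)): stack <70,79,66,87>
after step 5 (e6 pop() → 87): stack <70,79,66>
after step 6 (e5 push(80)): stack <70,79,66,80>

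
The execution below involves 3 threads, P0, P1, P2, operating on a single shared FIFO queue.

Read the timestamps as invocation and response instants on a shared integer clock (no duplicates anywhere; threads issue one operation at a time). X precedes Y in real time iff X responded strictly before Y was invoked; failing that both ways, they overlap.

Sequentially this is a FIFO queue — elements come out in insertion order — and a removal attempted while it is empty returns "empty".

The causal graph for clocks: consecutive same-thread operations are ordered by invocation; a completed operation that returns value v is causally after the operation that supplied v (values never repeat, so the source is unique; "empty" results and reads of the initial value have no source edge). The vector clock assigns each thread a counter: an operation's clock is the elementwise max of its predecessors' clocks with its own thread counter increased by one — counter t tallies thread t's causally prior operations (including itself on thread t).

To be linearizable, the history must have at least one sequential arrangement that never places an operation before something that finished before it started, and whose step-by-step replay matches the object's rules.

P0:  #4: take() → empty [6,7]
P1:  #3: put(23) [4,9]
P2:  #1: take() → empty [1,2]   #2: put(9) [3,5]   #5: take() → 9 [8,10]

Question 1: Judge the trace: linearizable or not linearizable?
not linearizable

through event 6 a valid linearization exists; event 7 (#4 responding at time 7) ends that
exhaustive check: the 3 completed FIFO queue ops admit one real-time order; illegal
no escape via the 1 pending operation (#3): every completion choice fails
sample order #1, #2, #4 (pending dropped) stalls at step 3 — #4 take() → empty has no legal effect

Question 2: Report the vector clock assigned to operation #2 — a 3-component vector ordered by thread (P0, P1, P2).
(0, 0, 2)

#1 (invocation 1): nothing precedes it; P2's component alone gives (0, 0, 1)
#3 (invocation 4): nothing precedes it; P1's component alone gives (0, 1, 0)
#4 (invocation 6): nothing precedes it; P0's component alone gives (1, 0, 0)
from VC(#1)=(0, 0, 1), #2 (invoked 3) maxes components and bumps P2 → (0, 0, 2)
from VC(#2)=(0, 0, 2), #5 (invoked 8) maxes components and bumps P2 → (0, 0, 3)
target: VC(#2) = (0, 0, 2)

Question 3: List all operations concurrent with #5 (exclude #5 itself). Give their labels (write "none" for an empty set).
#3

#5 runs from 8 to 10; window-overlapping ops are concurrent
#1 [1,2]: before
#2 [3,5]: before
#3 [4,9]: concurrent
#4 [6,7]: before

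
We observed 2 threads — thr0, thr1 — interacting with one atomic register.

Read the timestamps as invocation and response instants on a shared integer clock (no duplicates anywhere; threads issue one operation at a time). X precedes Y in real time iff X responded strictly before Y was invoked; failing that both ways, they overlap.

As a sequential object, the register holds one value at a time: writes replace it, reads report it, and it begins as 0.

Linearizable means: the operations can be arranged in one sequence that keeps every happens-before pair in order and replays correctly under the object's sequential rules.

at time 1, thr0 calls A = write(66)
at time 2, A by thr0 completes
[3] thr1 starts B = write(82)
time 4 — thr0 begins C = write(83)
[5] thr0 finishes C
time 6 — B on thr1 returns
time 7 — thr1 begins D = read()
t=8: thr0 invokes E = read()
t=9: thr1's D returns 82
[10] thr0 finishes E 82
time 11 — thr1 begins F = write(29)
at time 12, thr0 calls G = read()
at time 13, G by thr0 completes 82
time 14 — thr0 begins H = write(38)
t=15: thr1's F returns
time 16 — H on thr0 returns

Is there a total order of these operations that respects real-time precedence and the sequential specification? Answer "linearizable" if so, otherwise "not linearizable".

linearizable

witness order: A, C, B, D, E, G, F, H
after step 1 (A write(66)): value 66
after step 2 (C write(83)): value 83
after step 3 (B write(82)): value 82
after step 4 (D read() → 82): value 82
after step 5 (E read() → 82): value 82
after step 6 (G read() → 82): value 82
after step 7 (F write(29)): value 29
after step 8 (H write(38)): value 38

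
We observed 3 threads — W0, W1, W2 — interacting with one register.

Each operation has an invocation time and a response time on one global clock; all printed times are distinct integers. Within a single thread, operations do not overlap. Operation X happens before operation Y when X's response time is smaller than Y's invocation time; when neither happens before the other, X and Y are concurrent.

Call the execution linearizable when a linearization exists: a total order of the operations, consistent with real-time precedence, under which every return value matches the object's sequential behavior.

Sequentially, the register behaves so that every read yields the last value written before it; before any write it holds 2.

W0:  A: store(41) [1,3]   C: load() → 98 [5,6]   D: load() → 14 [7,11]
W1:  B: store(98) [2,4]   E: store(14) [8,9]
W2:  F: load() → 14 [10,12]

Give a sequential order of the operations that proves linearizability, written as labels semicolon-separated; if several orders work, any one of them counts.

after step 1 (A store(41)): value 41
after step 2 (B store(98)): value 98
after step 3 (C load() → 98): value 98
after step 4 (E store(14)): value 14
after step 5 (D load() → 14): value 14
after step 6 (F load() → 14): value 14

A; B; C; E; D; F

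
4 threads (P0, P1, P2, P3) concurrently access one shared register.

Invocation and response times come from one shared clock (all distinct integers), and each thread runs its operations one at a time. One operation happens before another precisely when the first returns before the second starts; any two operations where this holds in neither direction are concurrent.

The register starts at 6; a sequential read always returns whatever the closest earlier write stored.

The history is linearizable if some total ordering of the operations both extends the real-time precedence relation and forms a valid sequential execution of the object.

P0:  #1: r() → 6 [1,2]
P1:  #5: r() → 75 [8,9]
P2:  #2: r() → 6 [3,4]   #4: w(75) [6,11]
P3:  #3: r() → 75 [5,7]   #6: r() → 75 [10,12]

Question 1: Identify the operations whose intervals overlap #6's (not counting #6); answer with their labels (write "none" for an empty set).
Answer: #4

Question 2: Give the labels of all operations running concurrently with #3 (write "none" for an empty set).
Answer: #4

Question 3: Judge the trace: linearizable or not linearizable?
one valid linearization: #1, #2, #4, #3, #5, #6
after step 1 (#1 r() → 6): value 6
after step 2 (#2 r() → 6): value 6
after step 3 (#4 w(75)): value 75
after step 4 (#3 r() → 75): value 75
after step 5 (#5 r() → 75): value 75
after step 6 (#6 r() → 75): value 75

linearizable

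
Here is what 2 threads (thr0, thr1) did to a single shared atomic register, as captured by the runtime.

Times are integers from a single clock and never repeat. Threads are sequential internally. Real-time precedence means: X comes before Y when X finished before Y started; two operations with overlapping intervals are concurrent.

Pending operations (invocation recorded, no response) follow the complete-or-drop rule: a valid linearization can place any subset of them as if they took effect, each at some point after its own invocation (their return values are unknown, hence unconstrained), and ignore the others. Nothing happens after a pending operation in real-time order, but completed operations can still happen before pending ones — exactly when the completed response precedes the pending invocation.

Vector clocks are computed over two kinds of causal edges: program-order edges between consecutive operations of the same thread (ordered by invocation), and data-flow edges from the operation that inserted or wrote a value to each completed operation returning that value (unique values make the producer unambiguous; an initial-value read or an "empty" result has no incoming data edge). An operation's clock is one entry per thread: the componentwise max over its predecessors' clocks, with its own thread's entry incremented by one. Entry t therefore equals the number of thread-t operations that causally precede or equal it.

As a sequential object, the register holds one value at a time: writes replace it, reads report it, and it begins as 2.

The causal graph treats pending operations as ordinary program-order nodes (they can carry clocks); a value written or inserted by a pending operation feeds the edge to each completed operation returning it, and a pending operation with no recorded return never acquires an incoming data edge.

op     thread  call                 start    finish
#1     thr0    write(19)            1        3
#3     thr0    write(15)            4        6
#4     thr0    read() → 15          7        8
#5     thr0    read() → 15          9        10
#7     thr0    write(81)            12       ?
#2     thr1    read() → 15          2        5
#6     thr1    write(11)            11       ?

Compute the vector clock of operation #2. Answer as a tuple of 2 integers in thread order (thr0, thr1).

#1 (invocation 1): nothing precedes it; thr0's component alone gives (1, 0)
merge at #3 (invoked 4): VC(#1)=(1, 0), own-thread bump on thr0 → (2, 0)
merge at #2 (invoked 2): VC(#3)=(2, 0), own-thread bump on thr1 → (2, 1)
merge at #4 (invoked 7): VC(#3)=(2, 0), own-thread bump on thr0 → (3, 0)
merge at #6 (invoked 11): VC(#2)=(2, 1), own-thread bump on thr1 → (2, 2)
merge at #5 (invoked 9): VC(#3)=(2, 0), VC(#4)=(3, 0), own-thread bump on thr0 → (4, 0)
merge at #7 (invoked 12): VC(#5)=(4, 0), own-thread bump on thr0 → (5, 0)
target: VC(#2) = (2, 1)

(2, 1)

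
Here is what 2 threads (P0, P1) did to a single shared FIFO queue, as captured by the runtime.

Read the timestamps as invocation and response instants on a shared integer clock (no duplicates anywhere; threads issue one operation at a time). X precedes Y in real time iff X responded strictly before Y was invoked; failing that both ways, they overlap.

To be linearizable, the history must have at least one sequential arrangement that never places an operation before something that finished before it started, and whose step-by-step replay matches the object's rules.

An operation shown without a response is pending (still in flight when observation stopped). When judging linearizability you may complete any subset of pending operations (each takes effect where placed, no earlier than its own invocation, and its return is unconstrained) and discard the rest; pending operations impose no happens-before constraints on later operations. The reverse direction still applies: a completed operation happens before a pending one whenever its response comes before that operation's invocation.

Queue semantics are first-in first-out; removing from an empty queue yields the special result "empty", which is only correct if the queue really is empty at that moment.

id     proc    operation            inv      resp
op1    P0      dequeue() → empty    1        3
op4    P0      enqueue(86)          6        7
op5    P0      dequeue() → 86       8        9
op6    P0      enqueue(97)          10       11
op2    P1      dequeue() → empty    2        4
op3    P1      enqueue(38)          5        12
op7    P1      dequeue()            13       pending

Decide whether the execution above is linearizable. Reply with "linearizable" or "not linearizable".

one valid linearization: op1, op2, op4, op3, op5, op6
1. op1 dequeue() → empty, leaving queue <>
2. op2 dequeue() → empty, leaving queue <>
3. op4 enqueue(86), leaving queue <86>
4. op3 enqueue(38), leaving queue <86,38>
5. op5 dequeue() → 86, leaving queue <38>
6. op6 enqueue(97), leaving queue <38,97>

linearizable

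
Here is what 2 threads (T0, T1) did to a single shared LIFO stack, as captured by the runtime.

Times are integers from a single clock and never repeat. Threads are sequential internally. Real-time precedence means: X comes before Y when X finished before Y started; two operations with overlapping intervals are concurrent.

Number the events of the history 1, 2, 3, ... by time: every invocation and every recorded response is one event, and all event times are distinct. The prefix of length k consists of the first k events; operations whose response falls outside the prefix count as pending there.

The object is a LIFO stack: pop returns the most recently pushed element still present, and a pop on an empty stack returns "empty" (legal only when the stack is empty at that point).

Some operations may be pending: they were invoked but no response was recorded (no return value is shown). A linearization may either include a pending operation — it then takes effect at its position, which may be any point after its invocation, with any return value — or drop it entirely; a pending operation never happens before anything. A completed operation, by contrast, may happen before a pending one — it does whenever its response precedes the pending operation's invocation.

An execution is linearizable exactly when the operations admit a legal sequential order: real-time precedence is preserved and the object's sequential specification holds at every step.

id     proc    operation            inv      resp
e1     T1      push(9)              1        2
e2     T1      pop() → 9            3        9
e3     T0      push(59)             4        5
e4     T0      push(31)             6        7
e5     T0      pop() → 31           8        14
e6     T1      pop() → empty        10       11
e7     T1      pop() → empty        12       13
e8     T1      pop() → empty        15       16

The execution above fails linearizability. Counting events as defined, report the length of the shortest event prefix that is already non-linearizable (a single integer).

a valid linearization of events 1..10 exists, for instance e1, e2, e3, e4:
after step 1 (e1 push(9)): stack <9>
after step 2 (e2 pop() → 9): stack <>
after step 3 (e3 push(59)): stack <59>
after step 4 (e4 push(31)): stack <59,31>
with event 11 included (e6 responding at time 11), all real-time-consistent orders fail
no escape via the 1 pending operation (e5): every completion choice fails
one such order, e1, e2, e3, e4, e6 (pending dropped), breaks at step 5 where e6 pop() → empty is illegal
one such order, e1, e3, e2, e4, e6 (pending dropped), breaks at step 3 where e2 pop() → 9 is illegal

11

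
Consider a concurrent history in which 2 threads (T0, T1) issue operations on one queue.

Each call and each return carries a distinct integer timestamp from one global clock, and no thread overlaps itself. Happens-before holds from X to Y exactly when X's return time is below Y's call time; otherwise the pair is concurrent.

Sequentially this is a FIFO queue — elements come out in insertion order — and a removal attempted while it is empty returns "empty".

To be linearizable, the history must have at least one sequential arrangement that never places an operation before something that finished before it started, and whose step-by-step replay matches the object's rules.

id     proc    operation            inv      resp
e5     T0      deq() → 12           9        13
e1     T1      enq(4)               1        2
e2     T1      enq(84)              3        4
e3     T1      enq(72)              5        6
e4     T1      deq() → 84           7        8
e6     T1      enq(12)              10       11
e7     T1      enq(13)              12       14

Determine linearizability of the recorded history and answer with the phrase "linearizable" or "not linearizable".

not linearizable

already the first 8 events (up to e4's response at time 8) admit no linearization; the first 7 still do
exactly one order of the 4 completed ops respects real time; the queue replay fails
one such order, e1, e2, e3, e4, breaks at step 4 where e4 deq() → 84 is illegal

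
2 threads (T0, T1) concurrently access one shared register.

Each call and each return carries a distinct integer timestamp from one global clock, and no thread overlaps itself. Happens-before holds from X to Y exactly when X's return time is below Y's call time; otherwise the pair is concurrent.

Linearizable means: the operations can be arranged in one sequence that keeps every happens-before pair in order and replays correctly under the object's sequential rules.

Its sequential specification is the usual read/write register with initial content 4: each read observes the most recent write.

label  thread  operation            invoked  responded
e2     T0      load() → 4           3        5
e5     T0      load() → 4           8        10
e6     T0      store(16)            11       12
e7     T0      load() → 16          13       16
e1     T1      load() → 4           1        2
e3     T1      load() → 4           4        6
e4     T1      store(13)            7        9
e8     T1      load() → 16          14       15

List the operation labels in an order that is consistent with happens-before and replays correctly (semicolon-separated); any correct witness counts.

step 1: e1 load() → 4 — value 4
step 2: e2 load() → 4 — value 4
step 3: e3 load() → 4 — value 4
step 4: e5 load() → 4 — value 4
step 5: e4 store(13) — value 13
step 6: e6 store(16) — value 16
step 7: e7 load() → 16 — value 16
step 8: e8 load() → 16 — value 16

e1; e2; e3; e5; e4; e6; e7; e8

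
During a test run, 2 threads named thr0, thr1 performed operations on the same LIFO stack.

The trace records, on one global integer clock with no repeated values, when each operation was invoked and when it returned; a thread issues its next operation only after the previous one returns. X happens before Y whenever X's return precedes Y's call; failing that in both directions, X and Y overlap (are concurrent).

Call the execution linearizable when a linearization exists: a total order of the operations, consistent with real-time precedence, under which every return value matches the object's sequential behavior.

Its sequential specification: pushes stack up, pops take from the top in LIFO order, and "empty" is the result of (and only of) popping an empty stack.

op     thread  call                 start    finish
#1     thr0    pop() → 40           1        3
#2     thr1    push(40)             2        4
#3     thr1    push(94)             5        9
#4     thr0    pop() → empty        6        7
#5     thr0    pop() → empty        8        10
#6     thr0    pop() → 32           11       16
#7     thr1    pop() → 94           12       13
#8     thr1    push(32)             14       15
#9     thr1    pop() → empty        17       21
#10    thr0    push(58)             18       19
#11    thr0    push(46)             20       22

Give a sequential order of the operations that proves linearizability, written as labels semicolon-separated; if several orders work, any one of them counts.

1. #2 push(40), leaving stack <40>
2. #1 pop() → 40, leaving stack <>
3. #4 pop() → empty, leaving stack <>
4. #5 pop() → empty, leaving stack <>
5. #3 push(94), leaving stack <94>
6. #7 pop() → 94, leaving stack <>
7. #8 push(32), leaving stack <32>
8. #6 pop() → 32, leaving stack <>
9. #9 pop() → empty, leaving stack <>
10. #10 push(58), leaving stack <58>
11. #11 push(46), leaving stack <58,46>

#2; #1; #4; #5; #3; #7; #8; #6; #9; #10; #11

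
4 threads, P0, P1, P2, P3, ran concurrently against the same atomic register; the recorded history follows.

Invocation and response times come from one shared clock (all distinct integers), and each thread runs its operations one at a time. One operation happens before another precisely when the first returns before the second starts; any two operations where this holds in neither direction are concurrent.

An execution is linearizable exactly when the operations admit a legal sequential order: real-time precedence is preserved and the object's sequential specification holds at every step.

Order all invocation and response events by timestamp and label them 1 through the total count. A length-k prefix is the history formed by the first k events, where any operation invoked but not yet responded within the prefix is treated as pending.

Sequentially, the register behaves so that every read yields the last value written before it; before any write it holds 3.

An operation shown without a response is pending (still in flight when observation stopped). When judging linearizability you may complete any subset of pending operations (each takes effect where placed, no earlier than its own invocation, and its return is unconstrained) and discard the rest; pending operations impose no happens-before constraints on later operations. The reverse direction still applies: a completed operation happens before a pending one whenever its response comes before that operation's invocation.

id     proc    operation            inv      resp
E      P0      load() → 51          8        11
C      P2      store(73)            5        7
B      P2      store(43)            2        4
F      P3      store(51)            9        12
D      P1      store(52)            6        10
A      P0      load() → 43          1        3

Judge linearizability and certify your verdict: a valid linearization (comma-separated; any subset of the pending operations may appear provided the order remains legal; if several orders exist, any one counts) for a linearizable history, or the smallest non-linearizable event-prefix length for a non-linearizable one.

after step 1 (B store(43)): value 43
after step 2 (A load() → 43): value 43
after step 3 (C store(73)): value 73
after step 4 (D store(52)): value 52
after step 5 (F store(51)): value 51
after step 6 (E load() → 51): value 51

linearizable — witness: B, A, C, D, F, E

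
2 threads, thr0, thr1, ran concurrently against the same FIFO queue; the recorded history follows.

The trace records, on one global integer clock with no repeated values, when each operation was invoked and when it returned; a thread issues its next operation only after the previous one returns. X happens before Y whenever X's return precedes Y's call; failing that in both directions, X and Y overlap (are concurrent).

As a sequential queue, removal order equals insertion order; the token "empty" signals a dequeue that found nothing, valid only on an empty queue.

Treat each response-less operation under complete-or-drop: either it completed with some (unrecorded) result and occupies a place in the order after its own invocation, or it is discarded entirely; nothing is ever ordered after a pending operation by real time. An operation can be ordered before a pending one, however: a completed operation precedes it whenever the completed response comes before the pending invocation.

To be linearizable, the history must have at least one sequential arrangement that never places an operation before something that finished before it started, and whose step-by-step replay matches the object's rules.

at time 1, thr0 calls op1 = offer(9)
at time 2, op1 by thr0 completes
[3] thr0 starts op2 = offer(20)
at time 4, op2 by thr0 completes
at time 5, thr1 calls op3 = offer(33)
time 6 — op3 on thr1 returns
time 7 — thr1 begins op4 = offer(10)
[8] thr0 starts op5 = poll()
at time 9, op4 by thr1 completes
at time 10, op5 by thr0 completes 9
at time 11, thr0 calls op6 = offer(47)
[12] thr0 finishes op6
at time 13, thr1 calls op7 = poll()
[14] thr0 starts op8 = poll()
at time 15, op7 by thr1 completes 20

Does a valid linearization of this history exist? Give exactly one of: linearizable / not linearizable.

linearizable

one valid linearization: op1, op2, op3, op4, op5, op6, op7
step 1: op1 offer(9) — queue <9>
step 2: op2 offer(20) — queue <9,20>
step 3: op3 offer(33) — queue <9,20,33>
step 4: op4 offer(10) — queue <9,20,33,10>
step 5: op5 poll() → 9 — queue <20,33,10>
step 6: op6 offer(47) — queue <20,33,10,47>
step 7: op7 poll() → 20 — queue <33,10,47>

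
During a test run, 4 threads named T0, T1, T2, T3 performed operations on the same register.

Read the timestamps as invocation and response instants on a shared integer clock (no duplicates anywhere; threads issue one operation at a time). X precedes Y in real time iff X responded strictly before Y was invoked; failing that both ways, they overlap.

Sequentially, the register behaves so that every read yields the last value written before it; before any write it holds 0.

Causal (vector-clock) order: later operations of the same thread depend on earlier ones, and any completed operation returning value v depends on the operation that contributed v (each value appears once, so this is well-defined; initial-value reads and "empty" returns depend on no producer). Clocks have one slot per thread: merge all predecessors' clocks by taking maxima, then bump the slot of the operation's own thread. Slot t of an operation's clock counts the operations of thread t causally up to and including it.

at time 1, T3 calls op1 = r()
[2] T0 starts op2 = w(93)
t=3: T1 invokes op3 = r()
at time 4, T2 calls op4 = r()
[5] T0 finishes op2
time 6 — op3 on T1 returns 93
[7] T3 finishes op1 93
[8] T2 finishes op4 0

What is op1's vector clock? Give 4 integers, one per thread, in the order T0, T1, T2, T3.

no predecessors for op4 (invoked 4): T2 increments from zero → (0, 0, 1, 0)
no predecessors for op2 (invoked 2): T0 increments from zero → (1, 0, 0, 0)
merge at op1 (invoked 1): VC(op2)=(1, 0, 0, 0), own-thread bump on T3 → (1, 0, 0, 1)
merge at op3 (invoked 3): VC(op2)=(1, 0, 0, 0), own-thread bump on T1 → (1, 1, 0, 0)
target: VC(op1) = (1, 0, 0, 1)

(1, 0, 0, 1)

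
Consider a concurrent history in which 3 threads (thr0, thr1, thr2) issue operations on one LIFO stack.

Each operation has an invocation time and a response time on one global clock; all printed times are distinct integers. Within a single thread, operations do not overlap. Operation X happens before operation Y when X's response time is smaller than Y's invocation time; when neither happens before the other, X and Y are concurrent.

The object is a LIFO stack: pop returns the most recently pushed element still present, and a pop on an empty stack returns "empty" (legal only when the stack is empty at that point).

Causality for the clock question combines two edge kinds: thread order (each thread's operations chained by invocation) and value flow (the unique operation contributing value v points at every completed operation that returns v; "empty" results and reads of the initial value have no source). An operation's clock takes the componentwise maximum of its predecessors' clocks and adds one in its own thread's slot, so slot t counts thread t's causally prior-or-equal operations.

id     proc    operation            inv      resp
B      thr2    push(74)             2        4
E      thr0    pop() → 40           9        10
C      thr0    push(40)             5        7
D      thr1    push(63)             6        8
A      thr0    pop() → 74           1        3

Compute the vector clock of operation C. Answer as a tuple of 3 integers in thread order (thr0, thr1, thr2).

invoked at 2, B has no predecessors; its own thr2 bump gives (0, 0, 1)
invoked at 6, D has no predecessors; its own thr1 bump gives (0, 1, 0)
from VC(B)=(0, 0, 1), A (invoked 1) maxes components and bumps thr0 → (1, 0, 1)
from VC(A)=(1, 0, 1), C (invoked 5) maxes components and bumps thr0 → (2, 0, 1)
from VC(C)=(2, 0, 1), E (invoked 9) maxes components and bumps thr0 → (3, 0, 1)
target: VC(C) = (2, 0, 1)

(2, 0, 1)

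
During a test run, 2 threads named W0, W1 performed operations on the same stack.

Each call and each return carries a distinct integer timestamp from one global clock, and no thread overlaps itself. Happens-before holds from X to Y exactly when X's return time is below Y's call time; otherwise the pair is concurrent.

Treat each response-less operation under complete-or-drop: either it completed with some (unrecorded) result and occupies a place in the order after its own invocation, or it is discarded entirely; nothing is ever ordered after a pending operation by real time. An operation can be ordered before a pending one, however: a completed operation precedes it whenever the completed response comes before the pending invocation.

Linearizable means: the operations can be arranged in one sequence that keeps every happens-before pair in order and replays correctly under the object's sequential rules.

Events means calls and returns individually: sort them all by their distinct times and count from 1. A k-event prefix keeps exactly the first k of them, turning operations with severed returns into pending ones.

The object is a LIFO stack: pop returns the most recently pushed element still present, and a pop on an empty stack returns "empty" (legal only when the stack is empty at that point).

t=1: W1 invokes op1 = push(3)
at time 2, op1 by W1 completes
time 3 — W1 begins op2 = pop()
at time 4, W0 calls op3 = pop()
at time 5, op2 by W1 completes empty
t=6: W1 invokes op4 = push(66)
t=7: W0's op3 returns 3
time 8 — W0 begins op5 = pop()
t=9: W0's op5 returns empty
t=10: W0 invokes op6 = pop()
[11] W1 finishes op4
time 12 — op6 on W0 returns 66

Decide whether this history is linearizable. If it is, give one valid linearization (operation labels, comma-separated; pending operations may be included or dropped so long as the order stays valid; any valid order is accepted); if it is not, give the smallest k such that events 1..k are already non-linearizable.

linearizable — witness: op1, op3, op2, op5, op4, op6

1. op1 push(3), leaving stack <3>
2. op3 pop() → 3, leaving stack <>
3. op2 pop() → empty, leaving stack <>
4. op5 pop() → empty, leaving stack <>
5. op4 push(66), leaving stack <66>
6. op6 pop() → 66, leaving stack <>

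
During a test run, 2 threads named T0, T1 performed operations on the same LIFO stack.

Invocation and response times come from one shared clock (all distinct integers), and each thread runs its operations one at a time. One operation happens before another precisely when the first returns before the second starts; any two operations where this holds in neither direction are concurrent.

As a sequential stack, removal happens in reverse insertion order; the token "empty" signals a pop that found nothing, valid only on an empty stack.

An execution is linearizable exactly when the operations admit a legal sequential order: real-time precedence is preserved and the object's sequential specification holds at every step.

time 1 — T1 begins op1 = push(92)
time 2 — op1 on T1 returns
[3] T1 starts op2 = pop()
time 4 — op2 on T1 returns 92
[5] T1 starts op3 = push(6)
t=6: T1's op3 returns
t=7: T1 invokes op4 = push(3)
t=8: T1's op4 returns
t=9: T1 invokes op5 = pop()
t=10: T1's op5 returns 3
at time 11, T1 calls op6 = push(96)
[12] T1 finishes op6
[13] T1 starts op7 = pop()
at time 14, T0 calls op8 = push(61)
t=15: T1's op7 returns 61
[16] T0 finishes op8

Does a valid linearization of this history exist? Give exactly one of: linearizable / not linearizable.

witness order: op1, op2, op3, op4, op5, op6, op8, op7
after step 1 (op1 push(92)): stack <92>
after step 2 (op2 pop() → 92): stack <>
after step 3 (op3 push(6)): stack <6>
after step 4 (op4 push(3)): stack <6,3>
after step 5 (op5 pop() → 3): stack <6>
after step 6 (op6 push(96)): stack <6,96>
after step 7 (op8 push(61)): stack <6,96,61>
after step 8 (op7 pop() → 61): stack <6,96>

linearizable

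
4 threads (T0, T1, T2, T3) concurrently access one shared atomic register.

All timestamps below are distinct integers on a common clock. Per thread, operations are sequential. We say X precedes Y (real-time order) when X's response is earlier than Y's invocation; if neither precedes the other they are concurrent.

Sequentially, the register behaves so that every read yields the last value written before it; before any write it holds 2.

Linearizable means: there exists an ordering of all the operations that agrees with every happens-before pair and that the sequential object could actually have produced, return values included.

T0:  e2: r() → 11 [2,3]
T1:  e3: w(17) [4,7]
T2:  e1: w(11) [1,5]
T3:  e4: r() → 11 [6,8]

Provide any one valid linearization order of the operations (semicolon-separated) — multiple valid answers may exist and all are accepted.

e1; e2; e4; e3

after step 1 (e1 w(11)): value 11
after step 2 (e2 r() → 11): value 11
after step 3 (e4 r() → 11): value 11
after step 4 (e3 w(17)): value 17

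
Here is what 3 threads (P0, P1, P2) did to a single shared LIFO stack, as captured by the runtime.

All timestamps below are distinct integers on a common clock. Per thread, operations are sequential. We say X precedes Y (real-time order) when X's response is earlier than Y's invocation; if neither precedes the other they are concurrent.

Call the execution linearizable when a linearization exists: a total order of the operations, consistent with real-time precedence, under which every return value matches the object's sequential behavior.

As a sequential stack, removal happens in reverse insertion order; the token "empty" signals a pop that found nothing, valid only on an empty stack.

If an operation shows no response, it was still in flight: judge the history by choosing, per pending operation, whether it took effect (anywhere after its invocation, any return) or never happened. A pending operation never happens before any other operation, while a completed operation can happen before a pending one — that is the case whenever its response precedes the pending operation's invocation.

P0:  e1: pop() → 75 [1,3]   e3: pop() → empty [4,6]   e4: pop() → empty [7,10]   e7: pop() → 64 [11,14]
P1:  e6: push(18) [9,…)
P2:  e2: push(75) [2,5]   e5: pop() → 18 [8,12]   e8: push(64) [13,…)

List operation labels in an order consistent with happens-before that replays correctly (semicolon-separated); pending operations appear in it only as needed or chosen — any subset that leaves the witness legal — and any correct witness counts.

step 1: e2 push(75) — stack <75>
step 2: e1 pop() → 75 — stack <>
step 3: e3 pop() → empty — stack <>
step 4: e4 pop() → empty — stack <>
step 5: e6 push(18) (pending, included) — stack <18>
step 6: e5 pop() → 18 — stack <>
step 7: e8 push(64) (pending, included) — stack <64>
step 8: e7 pop() → 64 — stack <>

e2; e1; e3; e4; e6; e5; e8; e7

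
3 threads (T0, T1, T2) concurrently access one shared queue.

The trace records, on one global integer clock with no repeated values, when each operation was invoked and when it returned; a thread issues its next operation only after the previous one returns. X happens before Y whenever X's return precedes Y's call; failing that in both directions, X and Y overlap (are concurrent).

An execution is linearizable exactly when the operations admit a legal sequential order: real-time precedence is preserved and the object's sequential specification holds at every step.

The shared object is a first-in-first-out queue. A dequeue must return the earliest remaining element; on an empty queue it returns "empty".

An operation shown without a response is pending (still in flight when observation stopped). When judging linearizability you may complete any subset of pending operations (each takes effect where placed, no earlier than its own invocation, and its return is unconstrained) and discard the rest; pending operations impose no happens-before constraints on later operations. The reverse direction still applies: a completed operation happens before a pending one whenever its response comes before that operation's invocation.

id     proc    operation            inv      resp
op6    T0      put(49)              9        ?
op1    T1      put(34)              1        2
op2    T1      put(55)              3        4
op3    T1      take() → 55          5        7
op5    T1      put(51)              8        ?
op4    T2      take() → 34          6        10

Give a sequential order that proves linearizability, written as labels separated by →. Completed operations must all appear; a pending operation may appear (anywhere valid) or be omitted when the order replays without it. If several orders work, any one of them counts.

1. op1 put(34), leaving queue <34>
2. op2 put(55), leaving queue <34,55>
3. op4 take() → 34, leaving queue <55>
4. op3 take() → 55, leaving queue <>

op1 → op2 → op4 → op3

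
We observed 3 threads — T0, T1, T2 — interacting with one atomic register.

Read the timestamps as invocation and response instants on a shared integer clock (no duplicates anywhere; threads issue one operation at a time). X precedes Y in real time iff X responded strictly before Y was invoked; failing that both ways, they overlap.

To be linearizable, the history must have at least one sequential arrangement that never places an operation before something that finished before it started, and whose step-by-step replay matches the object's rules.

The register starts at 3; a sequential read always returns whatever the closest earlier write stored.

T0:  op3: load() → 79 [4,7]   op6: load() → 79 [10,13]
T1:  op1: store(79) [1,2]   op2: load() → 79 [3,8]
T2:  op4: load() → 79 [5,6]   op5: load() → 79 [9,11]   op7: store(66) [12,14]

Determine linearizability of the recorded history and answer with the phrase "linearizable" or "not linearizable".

linearizable

one valid linearization: op1, op2, op3, op4, op5, op6, op7
step 1: op1 store(79) — value 79
step 2: op2 load() → 79 — value 79
step 3: op3 load() → 79 — value 79
step 4: op4 load() → 79 — value 79
step 5: op5 load() → 79 — value 79
step 6: op6 load() → 79 — value 79
step 7: op7 store(66) — value 66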